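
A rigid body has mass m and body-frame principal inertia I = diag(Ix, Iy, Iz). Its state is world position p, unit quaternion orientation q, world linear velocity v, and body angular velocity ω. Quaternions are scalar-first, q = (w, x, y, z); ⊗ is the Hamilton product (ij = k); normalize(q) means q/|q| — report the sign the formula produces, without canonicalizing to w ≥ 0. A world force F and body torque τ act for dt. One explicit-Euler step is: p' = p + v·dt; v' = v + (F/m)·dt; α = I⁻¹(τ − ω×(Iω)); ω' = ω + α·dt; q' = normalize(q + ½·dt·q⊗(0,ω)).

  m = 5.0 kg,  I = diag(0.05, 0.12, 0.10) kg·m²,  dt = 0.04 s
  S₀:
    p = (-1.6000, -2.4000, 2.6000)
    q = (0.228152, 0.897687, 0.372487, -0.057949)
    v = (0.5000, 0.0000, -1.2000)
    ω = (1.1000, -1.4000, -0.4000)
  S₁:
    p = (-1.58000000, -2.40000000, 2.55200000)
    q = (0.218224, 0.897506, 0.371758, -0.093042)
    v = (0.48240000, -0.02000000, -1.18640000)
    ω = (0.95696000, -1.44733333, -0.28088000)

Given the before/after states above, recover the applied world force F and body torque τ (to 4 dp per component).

Δv = v₁−v₀ = (-0.01760000, -0.02000000, 0.01360000)
m·(v₁−v₀)/dt = (-2.2000, -2.5000, 1.7000)
rate change Δω = (-0.14304000, -0.04733333, 0.11912000)
applied torque τ = (-0.1900, -0.1200, 0.1900)

F = (-2.2000, -2.5000, 1.7000)
τ = (-0.1900, -0.1200, 0.1900)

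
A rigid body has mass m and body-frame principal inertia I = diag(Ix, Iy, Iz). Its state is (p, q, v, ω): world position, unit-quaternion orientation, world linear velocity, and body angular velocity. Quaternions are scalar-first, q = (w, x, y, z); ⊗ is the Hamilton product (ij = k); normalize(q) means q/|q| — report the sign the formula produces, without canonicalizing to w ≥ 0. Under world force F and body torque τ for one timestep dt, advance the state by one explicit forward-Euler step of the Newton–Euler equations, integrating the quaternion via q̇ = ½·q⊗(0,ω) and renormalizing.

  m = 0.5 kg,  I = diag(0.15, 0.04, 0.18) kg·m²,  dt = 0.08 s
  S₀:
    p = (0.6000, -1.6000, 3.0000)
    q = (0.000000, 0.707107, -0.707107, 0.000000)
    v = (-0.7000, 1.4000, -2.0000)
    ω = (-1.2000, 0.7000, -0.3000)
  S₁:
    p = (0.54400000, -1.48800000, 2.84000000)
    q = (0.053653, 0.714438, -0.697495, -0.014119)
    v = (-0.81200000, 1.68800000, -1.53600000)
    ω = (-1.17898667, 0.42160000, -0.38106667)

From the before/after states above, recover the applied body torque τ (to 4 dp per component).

Δω = ω₁−ω₀ = (0.02101333, -0.27840000, -0.08106667)
I·α + gyro = (0.0100, -0.1500, -0.0900)

τ = (0.0100, -0.1500, -0.0900)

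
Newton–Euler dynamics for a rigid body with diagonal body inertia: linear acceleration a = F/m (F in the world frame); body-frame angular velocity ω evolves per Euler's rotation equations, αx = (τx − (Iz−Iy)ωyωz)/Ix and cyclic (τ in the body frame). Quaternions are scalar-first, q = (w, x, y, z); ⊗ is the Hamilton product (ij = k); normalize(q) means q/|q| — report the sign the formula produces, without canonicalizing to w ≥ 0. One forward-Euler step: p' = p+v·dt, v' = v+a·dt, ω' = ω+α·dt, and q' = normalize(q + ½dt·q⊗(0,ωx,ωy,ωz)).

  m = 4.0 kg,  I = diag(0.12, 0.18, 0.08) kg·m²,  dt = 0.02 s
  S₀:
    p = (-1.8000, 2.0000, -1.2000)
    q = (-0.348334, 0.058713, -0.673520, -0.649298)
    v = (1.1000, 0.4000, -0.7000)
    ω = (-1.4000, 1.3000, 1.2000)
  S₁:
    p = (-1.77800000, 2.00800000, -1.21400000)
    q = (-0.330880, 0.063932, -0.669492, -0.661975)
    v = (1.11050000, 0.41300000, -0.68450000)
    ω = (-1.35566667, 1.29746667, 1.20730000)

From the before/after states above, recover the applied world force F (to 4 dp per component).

F = (2.1000, 2.6000, 3.1000)

velocity change Δv = (0.01050000, 0.01300000, 0.01550000)
F = m·Δv/dt = (2.1000, 2.6000, 3.1000)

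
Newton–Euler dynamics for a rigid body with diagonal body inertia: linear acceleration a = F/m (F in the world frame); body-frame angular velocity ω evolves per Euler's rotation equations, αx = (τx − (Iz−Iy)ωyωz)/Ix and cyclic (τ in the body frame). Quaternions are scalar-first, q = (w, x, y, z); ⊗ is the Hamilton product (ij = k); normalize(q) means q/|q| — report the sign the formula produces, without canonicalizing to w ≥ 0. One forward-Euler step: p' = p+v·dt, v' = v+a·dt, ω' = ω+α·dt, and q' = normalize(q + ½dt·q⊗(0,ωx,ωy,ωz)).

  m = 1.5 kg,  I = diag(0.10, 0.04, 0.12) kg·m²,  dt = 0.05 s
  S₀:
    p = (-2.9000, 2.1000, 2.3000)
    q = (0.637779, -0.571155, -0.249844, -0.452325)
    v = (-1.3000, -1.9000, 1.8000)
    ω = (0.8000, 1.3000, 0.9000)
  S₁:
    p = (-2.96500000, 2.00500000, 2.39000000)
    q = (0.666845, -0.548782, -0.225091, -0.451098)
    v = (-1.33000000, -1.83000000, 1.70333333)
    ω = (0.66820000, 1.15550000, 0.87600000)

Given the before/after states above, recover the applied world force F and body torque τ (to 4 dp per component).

Δω = ω₁−ω₀ = (-0.13180000, -0.14450000, -0.02400000)
precession coupling = (0.0936, -0.0144, -0.0624)
τ = I·(Δω/dt) + ω₀×(Iω₀) = (-0.1700, -0.1300, -0.1200)
v₁ − v₀ = (-0.03000000, 0.07000000, -0.09666667)
F = m·Δv/dt = (-0.9000, 2.1000, -2.9000)

F = (-0.9000, 2.1000, -2.9000)
τ = (-0.1700, -0.1300, -0.1200)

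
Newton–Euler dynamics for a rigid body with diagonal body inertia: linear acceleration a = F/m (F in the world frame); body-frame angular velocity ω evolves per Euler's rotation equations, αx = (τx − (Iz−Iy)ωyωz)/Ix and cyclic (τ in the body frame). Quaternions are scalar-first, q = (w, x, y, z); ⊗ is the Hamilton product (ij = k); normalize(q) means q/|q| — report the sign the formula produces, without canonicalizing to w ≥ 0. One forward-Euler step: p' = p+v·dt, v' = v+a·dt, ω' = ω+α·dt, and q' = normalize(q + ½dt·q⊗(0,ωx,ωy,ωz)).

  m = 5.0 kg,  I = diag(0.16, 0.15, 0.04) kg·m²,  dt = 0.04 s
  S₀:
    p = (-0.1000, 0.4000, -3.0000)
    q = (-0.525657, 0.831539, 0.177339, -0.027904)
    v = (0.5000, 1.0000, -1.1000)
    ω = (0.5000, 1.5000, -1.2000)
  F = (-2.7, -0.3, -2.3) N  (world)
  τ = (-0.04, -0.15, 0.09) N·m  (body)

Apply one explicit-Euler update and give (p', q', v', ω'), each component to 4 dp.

p' = (-0.0800, 0.4400, -3.0440)
q' = (-0.5395, 0.8222, 0.1811, 0.0079)
v' = (0.4784, 0.9976, -1.1184)
ω' = (0.4405, 1.4792, -1.1025)

new position p' = (-0.0800, 0.4400, -3.0440)
new velocity v' = (0.4784, 0.9976, -1.1184)
precession coupling ω×(Iω) = (0.1980, -0.0720, -0.0075)
α = I⁻¹(τ − ω×Iω) = (-1.4875, -0.5200, 2.4375)
ω' = ω + α·dt = (0.4405, 1.4792, -1.1025)
2q̇ = q⊗(0,ω) = (-0.7152628, -0.4337793, 0.1954093, 1.7894274)
updated quaternion q' = (-0.5395, 0.8222, 0.1811, 0.0079)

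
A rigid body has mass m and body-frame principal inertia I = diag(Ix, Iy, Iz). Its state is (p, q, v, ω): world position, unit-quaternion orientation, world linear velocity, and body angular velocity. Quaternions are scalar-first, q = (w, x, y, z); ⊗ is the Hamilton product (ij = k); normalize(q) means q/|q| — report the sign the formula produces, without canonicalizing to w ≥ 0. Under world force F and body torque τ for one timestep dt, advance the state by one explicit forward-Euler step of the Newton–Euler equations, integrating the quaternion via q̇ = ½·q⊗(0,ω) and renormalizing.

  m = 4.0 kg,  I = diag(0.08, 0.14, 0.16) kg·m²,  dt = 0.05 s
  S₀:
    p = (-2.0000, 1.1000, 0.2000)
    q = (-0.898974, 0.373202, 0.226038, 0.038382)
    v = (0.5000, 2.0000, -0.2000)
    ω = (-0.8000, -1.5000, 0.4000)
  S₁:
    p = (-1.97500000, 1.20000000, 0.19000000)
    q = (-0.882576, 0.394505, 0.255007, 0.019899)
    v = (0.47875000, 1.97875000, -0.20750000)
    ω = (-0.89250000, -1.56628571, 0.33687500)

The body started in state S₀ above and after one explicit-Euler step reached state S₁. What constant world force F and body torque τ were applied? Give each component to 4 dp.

Δω = ω₁−ω₀ = (-0.09250000, -0.06628571, -0.06312500)
gyro term ω₀×Iω₀ = (-0.0120, 0.0256, 0.0720)
τ = I·(Δω/dt) + ω₀×(Iω₀) = (-0.1600, -0.1600, -0.1300)
velocity change Δv = (-0.02125000, -0.02125000, -0.00750000)
F = m·Δv/dt = (-1.7000, -1.7000, -0.6000)

F = (-1.7000, -1.7000, -0.6000)
τ = (-0.1600, -0.1600, -0.1300)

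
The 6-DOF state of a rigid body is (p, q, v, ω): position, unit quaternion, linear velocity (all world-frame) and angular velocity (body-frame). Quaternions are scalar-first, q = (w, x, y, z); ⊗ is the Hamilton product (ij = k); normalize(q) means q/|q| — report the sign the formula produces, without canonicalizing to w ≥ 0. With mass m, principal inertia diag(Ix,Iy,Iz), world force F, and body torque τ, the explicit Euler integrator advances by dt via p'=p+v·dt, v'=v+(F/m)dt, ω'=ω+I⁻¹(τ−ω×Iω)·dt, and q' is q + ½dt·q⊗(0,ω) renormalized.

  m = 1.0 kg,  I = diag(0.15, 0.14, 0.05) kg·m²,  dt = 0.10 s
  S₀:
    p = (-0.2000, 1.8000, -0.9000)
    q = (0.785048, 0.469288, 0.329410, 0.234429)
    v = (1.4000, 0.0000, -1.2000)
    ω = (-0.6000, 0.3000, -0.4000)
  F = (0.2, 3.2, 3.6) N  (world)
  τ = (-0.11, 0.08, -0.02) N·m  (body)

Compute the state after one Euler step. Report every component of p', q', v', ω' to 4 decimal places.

precession coupling ω×(Iω) = (0.0108, 0.0240, 0.0018)
angular accel α = (-0.8053, 0.4000, -0.4360)
ω' = ω + α·dt = (-0.6805, 0.3400, -0.4436)
2q̇ = q⊗(0,ω) = (0.2765214, -0.6731215, 0.2825722, 0.0244132)
q + ½dt·q⊗(0,ω), renormalized = (0.7983, 0.4353, 0.3433, 0.2355)
a = (0.2000, 3.2000, 3.6000)
p' = p + v·dt = (-0.0600, 1.8000, -1.0200)
v + (F/m)dt = (1.4200, 0.3200, -0.8400)

p' = (-0.0600, 1.8000, -1.0200)
q' = (0.7983, 0.4353, 0.3433, 0.2355)
v' = (1.4200, 0.3200, -0.8400)
ω' = (-0.6805, 0.3400, -0.4436)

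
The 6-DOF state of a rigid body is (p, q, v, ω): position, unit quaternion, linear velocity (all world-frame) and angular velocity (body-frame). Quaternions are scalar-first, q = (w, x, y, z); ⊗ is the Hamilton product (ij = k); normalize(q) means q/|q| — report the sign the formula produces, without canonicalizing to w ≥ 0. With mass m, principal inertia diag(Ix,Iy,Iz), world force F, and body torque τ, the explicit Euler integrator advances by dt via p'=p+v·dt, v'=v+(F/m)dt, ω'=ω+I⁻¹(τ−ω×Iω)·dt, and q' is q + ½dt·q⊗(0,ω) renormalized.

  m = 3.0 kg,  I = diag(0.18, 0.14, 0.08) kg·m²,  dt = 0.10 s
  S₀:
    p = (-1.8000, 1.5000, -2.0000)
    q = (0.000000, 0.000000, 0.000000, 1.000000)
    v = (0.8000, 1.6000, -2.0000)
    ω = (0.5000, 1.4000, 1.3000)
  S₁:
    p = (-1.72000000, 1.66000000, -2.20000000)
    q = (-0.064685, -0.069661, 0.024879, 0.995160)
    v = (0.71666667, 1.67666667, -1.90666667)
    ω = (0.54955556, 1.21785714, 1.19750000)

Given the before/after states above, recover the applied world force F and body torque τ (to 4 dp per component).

v₁ − v₀ = (-0.08333333, 0.07666667, 0.09333333)
F = m·Δv/dt = (-2.5000, 2.3000, 2.8000)
rate change Δω = (0.04955556, -0.18214286, -0.10250000)
ω₀×(Iω₀) = (-0.1092, 0.0650, -0.0280)
I·α + gyro = (-0.0200, -0.1900, -0.1100)

F = (-2.5000, 2.3000, 2.8000)
τ = (-0.0200, -0.1900, -0.1100)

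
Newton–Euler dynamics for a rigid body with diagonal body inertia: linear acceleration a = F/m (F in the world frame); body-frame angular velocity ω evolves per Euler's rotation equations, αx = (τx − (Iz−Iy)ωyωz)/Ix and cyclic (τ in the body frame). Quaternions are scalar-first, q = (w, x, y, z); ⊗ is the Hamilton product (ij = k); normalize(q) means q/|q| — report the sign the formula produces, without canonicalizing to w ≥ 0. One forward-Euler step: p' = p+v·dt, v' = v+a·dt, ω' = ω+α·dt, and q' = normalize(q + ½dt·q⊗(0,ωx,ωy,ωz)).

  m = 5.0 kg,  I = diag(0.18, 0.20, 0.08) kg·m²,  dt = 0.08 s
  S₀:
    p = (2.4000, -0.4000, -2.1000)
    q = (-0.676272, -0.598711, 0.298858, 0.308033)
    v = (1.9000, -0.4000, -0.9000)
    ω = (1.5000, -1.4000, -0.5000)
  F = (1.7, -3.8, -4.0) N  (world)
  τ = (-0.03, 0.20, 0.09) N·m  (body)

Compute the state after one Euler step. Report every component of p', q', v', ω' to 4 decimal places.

p' = (2.5520, -0.4320, -2.1720)
q' = (-0.6153, -0.6258, 0.3420, 0.3360)
v' = (1.9272, -0.4608, -0.9640)
ω' = (1.5240, -1.2900, -0.3680)

ω×(Iω) gyroscopic = (-0.0840, -0.0750, -0.0420)
angular accel α = (0.3000, 1.3750, 1.6500)
new body rate ω' = (1.5240, -1.2900, -0.3680)
q⊗(0,ω) = (1.4704842, -0.7325908, 1.1094748, 0.7280444)
updated quaternion q' = (-0.6153, -0.6258, 0.3420, 0.3360)
a = (0.3400, -0.7600, -0.8000)
p + v·dt = (2.5520, -0.4320, -2.1720)
v' = v + a·dt = (1.9272, -0.4608, -0.9640)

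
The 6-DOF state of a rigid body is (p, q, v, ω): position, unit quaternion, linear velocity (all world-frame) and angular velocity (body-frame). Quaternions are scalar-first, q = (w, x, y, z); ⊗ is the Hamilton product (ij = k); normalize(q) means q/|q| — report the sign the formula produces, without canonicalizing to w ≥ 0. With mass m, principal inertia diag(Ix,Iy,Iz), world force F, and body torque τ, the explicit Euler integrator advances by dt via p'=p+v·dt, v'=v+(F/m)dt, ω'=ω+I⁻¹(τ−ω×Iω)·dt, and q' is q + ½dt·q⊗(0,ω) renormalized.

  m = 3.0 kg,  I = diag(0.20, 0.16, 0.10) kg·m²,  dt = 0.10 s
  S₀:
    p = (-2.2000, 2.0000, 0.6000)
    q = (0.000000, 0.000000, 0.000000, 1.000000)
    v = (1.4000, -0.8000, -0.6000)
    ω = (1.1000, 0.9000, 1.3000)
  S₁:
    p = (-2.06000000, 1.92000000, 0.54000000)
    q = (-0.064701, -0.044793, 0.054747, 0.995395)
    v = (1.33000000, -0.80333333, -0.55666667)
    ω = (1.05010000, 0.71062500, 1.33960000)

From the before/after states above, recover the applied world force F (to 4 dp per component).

velocity change Δv = (-0.07000000, -0.00333333, 0.04333333)
applied force F = (-2.1000, -0.1000, 1.3000)

F = (-2.1000, -0.1000, 1.3000)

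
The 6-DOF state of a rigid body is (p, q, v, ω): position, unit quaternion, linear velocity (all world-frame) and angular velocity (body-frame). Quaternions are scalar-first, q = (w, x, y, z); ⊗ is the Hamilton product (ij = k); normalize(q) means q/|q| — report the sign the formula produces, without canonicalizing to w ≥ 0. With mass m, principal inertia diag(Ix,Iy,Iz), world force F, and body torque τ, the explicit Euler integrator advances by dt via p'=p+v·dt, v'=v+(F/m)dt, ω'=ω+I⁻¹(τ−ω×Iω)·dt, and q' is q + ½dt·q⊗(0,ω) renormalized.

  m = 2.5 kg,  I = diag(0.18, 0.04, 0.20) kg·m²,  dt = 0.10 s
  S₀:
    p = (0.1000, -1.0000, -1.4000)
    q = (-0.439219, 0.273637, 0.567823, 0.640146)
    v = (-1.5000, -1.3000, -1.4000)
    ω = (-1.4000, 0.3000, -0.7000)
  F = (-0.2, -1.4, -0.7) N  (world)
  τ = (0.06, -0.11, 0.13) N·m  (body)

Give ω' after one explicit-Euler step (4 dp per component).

ω' = (-1.3480, 0.0740, -0.6644)

ω×(Iω) gyroscopic = (-0.0336, -0.0196, 0.0588)
angular accel α = (0.5200, -2.2600, 0.3560)
ω + α·dt = (-1.3480, 0.0740, -0.6644)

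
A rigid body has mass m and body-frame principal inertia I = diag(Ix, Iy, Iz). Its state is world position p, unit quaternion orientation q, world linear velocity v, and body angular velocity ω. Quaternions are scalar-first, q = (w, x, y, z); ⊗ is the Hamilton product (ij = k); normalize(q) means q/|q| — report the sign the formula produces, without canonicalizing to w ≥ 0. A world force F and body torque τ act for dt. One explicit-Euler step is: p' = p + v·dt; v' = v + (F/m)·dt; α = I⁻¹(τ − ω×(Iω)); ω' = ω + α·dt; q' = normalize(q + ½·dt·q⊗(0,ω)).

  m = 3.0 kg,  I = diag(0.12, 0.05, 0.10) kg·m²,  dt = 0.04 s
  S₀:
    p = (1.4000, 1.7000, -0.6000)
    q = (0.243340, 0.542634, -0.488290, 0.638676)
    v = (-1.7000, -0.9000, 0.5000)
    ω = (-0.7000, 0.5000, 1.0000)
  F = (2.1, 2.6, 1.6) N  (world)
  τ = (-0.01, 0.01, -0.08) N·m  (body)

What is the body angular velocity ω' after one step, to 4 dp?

ω' = (-0.7117, 0.5192, 0.9582)

(τ − ω×Iω)/I = (-0.2917, 0.4800, -1.0450)
new body rate ω' = (-0.7117, 0.5192, 0.9582)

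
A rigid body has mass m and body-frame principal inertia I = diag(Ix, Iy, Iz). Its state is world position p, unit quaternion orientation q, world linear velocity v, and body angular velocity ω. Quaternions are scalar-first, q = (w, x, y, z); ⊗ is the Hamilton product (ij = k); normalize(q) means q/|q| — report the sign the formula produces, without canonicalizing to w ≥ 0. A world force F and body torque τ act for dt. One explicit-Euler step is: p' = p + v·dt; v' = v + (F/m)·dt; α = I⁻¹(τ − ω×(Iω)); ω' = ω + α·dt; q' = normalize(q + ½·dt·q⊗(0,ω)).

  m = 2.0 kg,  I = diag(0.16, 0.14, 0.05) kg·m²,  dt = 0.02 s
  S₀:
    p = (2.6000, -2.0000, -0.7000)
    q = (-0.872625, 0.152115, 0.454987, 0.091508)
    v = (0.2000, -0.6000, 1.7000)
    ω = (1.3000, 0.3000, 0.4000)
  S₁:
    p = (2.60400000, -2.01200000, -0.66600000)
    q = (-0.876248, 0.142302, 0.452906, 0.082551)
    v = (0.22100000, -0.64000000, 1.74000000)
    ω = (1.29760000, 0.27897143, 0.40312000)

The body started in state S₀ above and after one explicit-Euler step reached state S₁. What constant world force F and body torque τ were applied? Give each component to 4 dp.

Δω = ω₁−ω₀ = (-0.00240000, -0.02102857, 0.00312000)
gyro term ω₀×Iω₀ = (-0.0108, 0.0572, -0.0078)
I·α + gyro = (-0.0300, -0.0900, 0.0000)
Δv = v₁−v₀ = (0.02100000, -0.04000000, 0.04000000)
applied force F = (2.1000, -4.0000, 4.0000)

F = (2.1000, -4.0000, 4.0000)
τ = (-0.0300, -0.0900, 0.0000)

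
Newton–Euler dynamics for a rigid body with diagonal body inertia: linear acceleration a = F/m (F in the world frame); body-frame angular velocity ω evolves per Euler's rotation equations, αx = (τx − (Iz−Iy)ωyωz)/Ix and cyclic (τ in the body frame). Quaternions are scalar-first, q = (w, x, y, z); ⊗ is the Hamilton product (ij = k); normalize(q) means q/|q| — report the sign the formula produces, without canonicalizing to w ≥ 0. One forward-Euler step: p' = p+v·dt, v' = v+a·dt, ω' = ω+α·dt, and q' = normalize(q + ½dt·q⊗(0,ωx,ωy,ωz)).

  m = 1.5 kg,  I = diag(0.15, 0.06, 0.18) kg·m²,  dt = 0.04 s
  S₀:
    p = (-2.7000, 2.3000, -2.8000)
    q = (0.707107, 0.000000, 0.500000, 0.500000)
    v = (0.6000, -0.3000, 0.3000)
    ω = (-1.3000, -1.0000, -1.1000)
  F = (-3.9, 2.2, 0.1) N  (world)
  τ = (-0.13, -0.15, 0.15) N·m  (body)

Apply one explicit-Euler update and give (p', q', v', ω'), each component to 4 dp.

linear accel F/m = (-2.6000, 1.4667, 0.0667)
new position p' = (-2.6760, 2.2880, -2.7880)
new velocity v' = (0.4960, -0.2413, 0.3027)
angular accel α = (-1.7467, -1.7850, 1.4833)
ω + α·dt = (-1.3699, -1.0714, -1.0407)
q⊗(0,ω) = (1.0500000, -0.9692391, -1.3571070, -0.1278177)
q' = normalize(q + ½dt·q⊗(0,ω)) = (0.7275, -0.0194, 0.4725, 0.4971)

p' = (-2.6760, 2.2880, -2.7880)
q' = (0.7275, -0.0194, 0.4725, 0.4971)
v' = (0.4960, -0.2413, 0.3027)
ω' = (-1.3699, -1.0714, -1.0407)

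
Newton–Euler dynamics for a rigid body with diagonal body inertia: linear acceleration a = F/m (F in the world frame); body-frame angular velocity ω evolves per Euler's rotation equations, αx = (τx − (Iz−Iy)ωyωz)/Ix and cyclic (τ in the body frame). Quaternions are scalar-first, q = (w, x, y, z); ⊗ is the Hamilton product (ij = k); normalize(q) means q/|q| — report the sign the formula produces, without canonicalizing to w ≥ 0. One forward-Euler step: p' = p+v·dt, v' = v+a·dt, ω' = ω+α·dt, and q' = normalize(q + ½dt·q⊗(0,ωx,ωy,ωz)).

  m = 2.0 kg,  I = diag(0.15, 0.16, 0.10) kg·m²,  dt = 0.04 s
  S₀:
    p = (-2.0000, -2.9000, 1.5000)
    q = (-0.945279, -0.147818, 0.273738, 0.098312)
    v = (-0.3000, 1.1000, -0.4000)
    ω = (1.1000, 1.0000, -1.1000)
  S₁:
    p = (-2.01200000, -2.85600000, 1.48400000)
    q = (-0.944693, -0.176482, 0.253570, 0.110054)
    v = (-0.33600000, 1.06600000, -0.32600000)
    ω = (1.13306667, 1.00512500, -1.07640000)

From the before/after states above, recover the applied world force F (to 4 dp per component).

Δv = v₁−v₀ = (-0.03600000, -0.03400000, 0.07400000)
F = m·Δv/dt = (-1.8000, -1.7000, 3.7000)

F = (-1.8000, -1.7000, 3.7000)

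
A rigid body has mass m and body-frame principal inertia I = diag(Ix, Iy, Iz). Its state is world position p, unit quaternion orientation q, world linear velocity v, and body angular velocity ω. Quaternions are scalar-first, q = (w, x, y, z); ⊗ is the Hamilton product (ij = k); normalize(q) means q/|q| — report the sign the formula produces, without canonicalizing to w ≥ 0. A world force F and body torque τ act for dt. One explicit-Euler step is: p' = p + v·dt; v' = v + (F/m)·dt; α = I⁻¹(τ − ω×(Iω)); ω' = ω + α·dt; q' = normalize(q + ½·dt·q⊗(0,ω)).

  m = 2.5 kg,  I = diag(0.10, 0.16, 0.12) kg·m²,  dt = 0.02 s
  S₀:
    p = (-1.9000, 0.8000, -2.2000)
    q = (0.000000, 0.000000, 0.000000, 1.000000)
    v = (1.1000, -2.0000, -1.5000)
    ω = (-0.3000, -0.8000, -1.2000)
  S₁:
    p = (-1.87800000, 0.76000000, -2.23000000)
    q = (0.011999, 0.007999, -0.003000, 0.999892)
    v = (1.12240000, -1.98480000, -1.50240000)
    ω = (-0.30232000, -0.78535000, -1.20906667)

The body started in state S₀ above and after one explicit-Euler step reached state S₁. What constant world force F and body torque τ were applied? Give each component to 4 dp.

rate change Δω = (-0.00232000, 0.01465000, -0.00906667)
precession coupling = (-0.0384, -0.0072, 0.0144)
I·α + gyro = (-0.0500, 0.1100, -0.0400)
Δv = v₁−v₀ = (0.02240000, 0.01520000, -0.00240000)
F = m·Δv/dt = (2.8000, 1.9000, -0.3000)

F = (2.8000, 1.9000, -0.3000)
τ = (-0.0500, 0.1100, -0.0400)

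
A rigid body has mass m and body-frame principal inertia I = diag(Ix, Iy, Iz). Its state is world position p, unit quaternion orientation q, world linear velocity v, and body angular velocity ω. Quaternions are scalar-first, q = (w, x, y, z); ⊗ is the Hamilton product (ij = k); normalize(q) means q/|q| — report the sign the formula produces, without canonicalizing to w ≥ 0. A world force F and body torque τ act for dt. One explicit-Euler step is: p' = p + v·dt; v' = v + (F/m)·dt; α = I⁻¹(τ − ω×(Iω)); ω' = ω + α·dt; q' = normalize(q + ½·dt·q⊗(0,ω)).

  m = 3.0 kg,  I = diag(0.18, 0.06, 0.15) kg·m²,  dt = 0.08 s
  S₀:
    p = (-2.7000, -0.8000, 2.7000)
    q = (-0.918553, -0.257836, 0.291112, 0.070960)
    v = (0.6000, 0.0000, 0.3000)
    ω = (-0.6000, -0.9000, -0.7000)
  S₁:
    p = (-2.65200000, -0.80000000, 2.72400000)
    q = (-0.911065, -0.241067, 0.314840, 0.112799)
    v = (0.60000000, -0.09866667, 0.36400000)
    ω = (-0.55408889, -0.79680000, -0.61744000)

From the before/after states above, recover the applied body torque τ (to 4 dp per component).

τ = (0.1600, 0.0900, 0.0900)

ω₁ − ω₀ = (0.04591111, 0.10320000, 0.08256000)
τ = I·(Δω/dt) + ω₀×(Iω₀) = (0.1600, 0.0900, 0.0900)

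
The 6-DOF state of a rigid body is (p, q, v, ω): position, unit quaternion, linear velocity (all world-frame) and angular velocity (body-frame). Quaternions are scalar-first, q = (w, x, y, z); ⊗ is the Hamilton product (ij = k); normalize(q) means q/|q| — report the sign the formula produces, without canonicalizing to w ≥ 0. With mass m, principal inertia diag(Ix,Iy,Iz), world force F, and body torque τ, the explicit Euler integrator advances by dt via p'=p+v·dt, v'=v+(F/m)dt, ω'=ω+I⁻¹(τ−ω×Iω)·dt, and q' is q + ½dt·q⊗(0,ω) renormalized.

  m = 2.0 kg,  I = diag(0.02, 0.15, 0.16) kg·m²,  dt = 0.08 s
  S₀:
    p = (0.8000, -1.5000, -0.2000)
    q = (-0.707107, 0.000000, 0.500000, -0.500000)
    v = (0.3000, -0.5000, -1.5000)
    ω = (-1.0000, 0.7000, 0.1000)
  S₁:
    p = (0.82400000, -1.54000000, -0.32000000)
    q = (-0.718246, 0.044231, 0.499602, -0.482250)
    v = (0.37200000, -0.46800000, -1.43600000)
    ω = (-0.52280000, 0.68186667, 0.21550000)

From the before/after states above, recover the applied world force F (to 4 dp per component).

F = (1.8000, 0.8000, 1.6000)

Δv = v₁−v₀ = (0.07200000, 0.03200000, 0.06400000)
m·(v₁−v₀)/dt = (1.8000, 0.8000, 1.6000)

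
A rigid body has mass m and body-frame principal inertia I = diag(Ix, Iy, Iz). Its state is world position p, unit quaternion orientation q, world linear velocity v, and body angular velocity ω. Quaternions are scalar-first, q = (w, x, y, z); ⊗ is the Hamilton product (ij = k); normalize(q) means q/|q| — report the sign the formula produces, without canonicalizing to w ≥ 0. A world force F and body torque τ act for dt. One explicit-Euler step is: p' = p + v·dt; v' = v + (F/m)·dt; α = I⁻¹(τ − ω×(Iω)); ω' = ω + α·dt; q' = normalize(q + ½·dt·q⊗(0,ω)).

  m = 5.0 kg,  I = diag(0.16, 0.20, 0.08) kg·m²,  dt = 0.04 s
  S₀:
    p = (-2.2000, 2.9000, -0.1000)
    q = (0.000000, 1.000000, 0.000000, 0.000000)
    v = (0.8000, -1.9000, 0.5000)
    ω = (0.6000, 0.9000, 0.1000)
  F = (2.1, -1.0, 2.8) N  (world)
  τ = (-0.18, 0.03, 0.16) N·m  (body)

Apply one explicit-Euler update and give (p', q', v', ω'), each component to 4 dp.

p' = (-2.1680, 2.8240, -0.0800)
q' = (-0.0120, 0.9998, -0.0020, 0.0180)
v' = (0.8168, -1.9080, 0.5224)
ω' = (0.5577, 0.9050, 0.1692)

angular accel α = (-1.0575, 0.1260, 1.7300)
new body rate ω' = (0.5577, 0.9050, 0.1692)
Hamilton product q⊗(0,ω) = (-0.6000000, 0.0000000, -0.1000000, 0.9000000)
updated quaternion q' = (-0.0120, 0.9998, -0.0020, 0.0180)
new position p' = (-2.1680, 2.8240, -0.0800)
new velocity v' = (0.8168, -1.9080, 0.5224)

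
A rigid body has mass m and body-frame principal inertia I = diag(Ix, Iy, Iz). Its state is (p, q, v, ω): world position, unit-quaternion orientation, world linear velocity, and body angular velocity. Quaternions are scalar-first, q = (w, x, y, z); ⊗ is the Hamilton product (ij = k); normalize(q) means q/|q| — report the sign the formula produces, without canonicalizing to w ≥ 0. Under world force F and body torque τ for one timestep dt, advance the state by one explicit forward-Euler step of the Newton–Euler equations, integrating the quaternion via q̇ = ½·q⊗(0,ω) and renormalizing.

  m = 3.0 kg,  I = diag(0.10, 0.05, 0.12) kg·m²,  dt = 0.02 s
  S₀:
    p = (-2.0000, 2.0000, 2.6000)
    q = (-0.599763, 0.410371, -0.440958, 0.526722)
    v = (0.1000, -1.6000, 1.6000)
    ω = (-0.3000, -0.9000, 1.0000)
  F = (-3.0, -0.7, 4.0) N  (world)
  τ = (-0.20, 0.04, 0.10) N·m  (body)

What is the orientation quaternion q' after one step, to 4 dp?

q' = (-0.6077, 0.4125, -0.4412, 0.5157)

Hamilton product q⊗(0,ω) = (-0.8004729, 0.2130207, -0.0286009, -1.1013843)
q' = normalize(q + ½dt·q⊗(0,ω)) = (-0.6077, 0.4125, -0.4412, 0.5157)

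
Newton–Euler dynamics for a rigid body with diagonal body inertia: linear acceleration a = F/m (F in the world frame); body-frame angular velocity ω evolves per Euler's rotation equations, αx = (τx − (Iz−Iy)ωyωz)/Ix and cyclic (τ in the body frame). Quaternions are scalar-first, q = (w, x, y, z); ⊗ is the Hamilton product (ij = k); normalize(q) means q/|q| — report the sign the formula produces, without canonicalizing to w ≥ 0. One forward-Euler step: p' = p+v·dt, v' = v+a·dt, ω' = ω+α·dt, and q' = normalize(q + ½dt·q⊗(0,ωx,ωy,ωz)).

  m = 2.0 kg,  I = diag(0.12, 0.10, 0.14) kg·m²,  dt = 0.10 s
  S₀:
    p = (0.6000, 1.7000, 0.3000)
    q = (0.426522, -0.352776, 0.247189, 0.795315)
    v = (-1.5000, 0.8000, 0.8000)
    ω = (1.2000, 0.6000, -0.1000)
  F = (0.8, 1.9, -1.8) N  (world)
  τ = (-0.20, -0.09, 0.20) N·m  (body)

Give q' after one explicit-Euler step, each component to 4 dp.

q⊗(0,ω) = (0.3545493, 0.0099185, 1.1750136, -0.5509446)
updated quaternion q' = (0.4432, -0.3515, 0.3052, 0.7660)

q' = (0.4432, -0.3515, 0.3052, 0.7660)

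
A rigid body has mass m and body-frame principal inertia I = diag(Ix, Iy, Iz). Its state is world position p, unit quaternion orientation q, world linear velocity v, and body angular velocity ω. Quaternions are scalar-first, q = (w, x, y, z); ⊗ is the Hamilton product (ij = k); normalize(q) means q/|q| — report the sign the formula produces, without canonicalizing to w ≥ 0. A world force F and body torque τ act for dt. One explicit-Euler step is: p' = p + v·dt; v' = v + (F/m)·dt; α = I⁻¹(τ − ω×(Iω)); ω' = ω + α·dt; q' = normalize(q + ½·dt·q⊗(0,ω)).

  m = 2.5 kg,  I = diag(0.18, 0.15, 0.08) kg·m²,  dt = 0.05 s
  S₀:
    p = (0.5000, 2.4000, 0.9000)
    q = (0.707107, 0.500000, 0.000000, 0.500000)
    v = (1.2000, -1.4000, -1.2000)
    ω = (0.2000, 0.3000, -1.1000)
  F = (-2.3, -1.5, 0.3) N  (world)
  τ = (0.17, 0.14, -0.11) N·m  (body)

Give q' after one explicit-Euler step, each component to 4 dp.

q' = (0.7181, 0.4996, 0.0215, 0.4841)

Hamilton product q⊗(0,ω) = (0.4500000, -0.0085786, 0.8621321, -0.6278177)
q + ½dt·q⊗(0,ω), renormalized = (0.7181, 0.4996, 0.0215, 0.4841)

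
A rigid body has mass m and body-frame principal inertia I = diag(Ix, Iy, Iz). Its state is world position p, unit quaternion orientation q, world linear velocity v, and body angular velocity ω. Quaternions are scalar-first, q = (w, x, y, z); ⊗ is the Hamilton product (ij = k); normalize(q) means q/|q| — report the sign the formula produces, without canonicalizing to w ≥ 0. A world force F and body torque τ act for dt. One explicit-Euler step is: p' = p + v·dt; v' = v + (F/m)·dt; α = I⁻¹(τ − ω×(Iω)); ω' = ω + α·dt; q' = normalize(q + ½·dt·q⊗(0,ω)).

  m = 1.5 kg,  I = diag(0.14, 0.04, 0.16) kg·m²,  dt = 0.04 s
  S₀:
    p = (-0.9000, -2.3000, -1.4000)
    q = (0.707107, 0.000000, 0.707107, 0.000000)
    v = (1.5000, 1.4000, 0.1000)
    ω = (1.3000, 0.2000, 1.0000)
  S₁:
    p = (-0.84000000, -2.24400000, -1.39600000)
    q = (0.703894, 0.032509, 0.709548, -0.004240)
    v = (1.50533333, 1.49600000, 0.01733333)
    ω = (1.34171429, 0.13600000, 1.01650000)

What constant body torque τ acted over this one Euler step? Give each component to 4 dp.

τ = (0.1700, -0.0900, 0.0400)

rate change Δω = (0.04171429, -0.06400000, 0.01650000)
I·α + gyro = (0.1700, -0.0900, 0.0400)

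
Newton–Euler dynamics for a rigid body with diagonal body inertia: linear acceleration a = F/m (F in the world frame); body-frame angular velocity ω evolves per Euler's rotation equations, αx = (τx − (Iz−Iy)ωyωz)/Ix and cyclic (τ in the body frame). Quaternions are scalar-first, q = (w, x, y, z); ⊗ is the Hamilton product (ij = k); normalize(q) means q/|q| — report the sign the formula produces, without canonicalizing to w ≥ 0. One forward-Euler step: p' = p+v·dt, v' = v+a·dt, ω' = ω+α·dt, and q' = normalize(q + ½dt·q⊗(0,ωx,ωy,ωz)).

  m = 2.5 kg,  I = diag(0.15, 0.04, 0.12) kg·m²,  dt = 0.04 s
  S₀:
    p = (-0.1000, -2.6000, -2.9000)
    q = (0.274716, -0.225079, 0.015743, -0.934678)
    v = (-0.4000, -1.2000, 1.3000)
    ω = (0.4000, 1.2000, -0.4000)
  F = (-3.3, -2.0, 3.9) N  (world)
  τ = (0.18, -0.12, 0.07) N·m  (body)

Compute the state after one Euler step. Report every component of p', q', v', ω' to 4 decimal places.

p' = (-0.1160, -2.6480, -2.8480)
q' = (0.2686, -0.2005, 0.0131, -0.9421)
v' = (-0.4528, -1.2320, 1.3624)
ω' = (0.4582, 1.0848, -0.3591)

gyro term ω×Iω = (-0.0384, -0.0048, -0.0528)
α = I⁻¹(τ − ω×Iω) = (1.4560, -2.8800, 1.0233)
new body rate ω' = (0.4582, 1.0848, -0.3591)
Hamilton product q⊗(0,ω) = (-0.3027312, 1.2252028, -0.1342436, -0.3862784)
q + ½dt·q⊗(0,ω), renormalized = (0.2686, -0.2005, 0.0131, -0.9421)
new position p' = (-0.1160, -2.6480, -2.8480)
v' = v + a·dt = (-0.4528, -1.2320, 1.3624)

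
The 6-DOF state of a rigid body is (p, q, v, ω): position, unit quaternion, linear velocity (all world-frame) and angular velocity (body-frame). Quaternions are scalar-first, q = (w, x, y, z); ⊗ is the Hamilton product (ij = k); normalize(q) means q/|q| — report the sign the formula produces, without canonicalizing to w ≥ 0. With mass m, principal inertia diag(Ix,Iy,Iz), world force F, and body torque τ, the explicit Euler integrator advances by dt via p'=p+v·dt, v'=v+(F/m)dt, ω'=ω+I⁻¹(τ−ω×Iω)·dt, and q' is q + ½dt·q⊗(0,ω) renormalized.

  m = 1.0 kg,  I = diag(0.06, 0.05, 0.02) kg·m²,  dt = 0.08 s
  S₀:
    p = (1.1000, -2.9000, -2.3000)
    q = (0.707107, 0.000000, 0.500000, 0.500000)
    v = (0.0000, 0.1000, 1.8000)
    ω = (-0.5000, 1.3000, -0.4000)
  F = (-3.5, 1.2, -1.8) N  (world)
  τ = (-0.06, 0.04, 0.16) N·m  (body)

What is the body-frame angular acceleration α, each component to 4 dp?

α = (-1.2600, 0.6400, 7.6750)

precession coupling ω×(Iω) = (0.0156, 0.0080, 0.0065)
α = I⁻¹(τ − ω×Iω) = (-1.2600, 0.6400, 7.6750)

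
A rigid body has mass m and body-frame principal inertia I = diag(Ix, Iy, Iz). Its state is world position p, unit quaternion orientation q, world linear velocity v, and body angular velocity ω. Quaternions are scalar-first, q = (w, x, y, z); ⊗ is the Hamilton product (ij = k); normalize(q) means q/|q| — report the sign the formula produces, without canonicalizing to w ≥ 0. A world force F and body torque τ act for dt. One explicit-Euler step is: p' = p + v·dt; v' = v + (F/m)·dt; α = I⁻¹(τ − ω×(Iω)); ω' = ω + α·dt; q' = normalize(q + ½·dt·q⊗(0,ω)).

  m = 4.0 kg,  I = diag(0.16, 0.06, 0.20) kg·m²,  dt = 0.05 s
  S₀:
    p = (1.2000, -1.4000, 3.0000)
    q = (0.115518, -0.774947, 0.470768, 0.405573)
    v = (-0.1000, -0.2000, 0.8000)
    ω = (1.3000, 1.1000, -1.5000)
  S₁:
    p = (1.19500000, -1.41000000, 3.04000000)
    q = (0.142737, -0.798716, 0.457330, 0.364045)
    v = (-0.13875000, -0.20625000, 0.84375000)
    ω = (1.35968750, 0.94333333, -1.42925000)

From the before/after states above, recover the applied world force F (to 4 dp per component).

F = (-3.1000, -0.5000, 3.5000)

velocity change Δv = (-0.03875000, -0.00625000, 0.04375000)
F = m·Δv/dt = (-3.1000, -0.5000, 3.5000)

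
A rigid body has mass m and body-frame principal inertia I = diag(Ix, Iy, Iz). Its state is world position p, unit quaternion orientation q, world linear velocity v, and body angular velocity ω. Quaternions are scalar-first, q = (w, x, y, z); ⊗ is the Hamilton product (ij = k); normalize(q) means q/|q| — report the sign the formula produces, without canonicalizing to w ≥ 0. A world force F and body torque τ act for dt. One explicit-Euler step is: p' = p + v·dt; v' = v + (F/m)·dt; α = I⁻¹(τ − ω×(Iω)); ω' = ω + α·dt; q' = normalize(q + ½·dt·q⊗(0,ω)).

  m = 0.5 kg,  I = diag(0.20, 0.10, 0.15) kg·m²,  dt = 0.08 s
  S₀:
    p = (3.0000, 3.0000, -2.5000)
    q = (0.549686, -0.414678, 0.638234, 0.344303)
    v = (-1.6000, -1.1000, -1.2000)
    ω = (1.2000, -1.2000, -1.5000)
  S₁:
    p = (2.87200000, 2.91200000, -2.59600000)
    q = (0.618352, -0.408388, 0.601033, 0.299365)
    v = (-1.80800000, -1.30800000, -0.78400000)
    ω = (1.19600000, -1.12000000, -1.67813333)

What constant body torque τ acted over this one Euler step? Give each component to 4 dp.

Δω = ω₁−ω₀ = (-0.00400000, 0.08000000, -0.17813333)
τ = I·(Δω/dt) + ω₀×(Iω₀) = (0.0800, 0.0100, -0.1900)

τ = (0.0800, 0.0100, -0.1900)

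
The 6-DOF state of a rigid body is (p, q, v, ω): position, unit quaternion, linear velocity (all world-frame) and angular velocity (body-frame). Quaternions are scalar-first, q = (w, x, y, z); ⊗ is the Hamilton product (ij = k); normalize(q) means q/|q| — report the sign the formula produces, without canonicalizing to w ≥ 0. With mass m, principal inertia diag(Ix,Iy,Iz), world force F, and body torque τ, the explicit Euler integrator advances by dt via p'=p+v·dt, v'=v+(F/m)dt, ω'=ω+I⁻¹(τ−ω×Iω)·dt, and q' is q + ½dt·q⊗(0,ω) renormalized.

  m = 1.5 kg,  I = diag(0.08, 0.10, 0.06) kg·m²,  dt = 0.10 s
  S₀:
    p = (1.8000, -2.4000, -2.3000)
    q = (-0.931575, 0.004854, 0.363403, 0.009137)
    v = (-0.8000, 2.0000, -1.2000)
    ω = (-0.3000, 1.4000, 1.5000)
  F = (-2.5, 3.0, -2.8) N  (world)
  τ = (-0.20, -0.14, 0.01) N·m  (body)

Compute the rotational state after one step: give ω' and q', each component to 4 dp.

ω' = (-0.4450, 1.2690, 1.5307)
q' = (-0.9525, 0.0452, 0.2961, -0.0546)

precession coupling ω×(Iω) = (-0.0840, -0.0090, -0.0084)
angular accel α = (-1.4500, -1.3100, 0.3067)
ω + α·dt = (-0.4450, 1.2690, 1.5307)
2q̇ = q⊗(0,ω) = (-0.5210135, 0.8117852, -1.3142271, -1.2815460)
updated quaternion q' = (-0.9525, 0.0452, 0.2961, -0.0546)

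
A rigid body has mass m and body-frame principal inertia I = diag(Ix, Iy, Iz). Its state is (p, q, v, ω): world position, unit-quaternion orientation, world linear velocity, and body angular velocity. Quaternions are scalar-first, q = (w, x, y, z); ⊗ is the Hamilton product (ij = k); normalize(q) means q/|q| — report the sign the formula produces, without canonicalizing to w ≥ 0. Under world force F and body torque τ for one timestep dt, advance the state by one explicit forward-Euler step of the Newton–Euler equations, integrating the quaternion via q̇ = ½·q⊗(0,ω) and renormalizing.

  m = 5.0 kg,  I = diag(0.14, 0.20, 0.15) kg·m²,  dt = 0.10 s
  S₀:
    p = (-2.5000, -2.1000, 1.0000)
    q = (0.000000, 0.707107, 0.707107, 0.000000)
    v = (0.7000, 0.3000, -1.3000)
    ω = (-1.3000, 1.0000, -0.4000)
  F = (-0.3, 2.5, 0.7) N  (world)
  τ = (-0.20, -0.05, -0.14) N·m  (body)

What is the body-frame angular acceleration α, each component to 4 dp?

α = (-1.5714, -0.2240, -0.4133)

ω×(Iω) gyroscopic = (0.0200, -0.0052, -0.0780)
α = I⁻¹(τ − ω×Iω) = (-1.5714, -0.2240, -0.4133)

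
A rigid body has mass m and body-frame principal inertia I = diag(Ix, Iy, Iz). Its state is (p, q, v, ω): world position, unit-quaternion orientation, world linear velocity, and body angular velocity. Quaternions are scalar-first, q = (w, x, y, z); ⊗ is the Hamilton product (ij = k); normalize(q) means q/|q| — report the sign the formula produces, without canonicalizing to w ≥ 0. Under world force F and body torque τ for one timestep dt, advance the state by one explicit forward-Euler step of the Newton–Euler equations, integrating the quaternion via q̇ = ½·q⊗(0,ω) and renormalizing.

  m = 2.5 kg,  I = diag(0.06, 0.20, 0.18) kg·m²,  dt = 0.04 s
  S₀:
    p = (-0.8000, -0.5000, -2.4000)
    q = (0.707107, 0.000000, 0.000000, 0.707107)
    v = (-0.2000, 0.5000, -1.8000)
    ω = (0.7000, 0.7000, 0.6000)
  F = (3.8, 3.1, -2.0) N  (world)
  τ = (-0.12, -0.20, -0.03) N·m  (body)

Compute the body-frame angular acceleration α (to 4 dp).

gyro term ω×Iω = (-0.0084, -0.0504, 0.0686)
(τ − ω×Iω)/I = (-1.8600, -0.7480, -0.5478)

α = (-1.8600, -0.7480, -0.5478)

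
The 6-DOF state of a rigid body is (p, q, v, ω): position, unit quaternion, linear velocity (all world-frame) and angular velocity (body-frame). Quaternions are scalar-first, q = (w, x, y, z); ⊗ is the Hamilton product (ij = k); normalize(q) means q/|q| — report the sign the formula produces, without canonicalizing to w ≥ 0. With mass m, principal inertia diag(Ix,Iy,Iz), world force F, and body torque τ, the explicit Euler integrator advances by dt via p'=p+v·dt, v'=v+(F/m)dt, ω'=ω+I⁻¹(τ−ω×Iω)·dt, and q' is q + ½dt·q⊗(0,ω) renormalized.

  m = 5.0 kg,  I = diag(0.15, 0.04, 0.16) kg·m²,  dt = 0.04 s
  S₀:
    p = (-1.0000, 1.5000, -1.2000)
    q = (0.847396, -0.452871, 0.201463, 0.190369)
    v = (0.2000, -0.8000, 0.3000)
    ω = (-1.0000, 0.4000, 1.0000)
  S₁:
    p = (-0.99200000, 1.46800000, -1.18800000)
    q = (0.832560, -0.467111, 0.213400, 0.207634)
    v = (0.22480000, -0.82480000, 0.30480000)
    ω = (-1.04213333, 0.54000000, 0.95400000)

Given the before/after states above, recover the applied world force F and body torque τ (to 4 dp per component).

velocity change Δv = (0.02480000, -0.02480000, 0.00480000)
m·(v₁−v₀)/dt = (3.1000, -3.1000, 0.6000)
rate change Δω = (-0.04213333, 0.14000000, -0.04600000)
applied torque τ = (-0.1100, 0.1500, -0.1400)

F = (3.1000, -3.1000, 0.6000)
τ = (-0.1100, 0.1500, -0.1400)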